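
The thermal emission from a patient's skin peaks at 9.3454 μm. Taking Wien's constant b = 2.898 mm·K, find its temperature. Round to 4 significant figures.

T ≈ 310.1 K

Wien's law gives T = b/λ_max = (2.898×10⁻³ m·K)/(9.3454×10⁻⁶ m) = 310.1 K.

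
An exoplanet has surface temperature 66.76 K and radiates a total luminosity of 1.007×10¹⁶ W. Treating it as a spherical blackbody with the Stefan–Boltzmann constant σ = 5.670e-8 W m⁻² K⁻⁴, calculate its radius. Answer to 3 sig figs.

R ≈ 2.67×10⁷ m

L = 4πR²σT⁴ ⇒ R = √(L/(4πσT⁴)).
σT⁴ = 1.12629 W/m², so R = √(1.007×10¹⁶/(4π×1.12629)) = 2.67×10⁷ m.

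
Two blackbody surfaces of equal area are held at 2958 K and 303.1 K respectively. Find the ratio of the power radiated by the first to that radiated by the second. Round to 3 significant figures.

P₁/P₂ ≈ 9.07×10³

With equal areas, P₁/P₂ = (T₁/T₂)⁴ = (2958/303.1)⁴ = 9.07×10³.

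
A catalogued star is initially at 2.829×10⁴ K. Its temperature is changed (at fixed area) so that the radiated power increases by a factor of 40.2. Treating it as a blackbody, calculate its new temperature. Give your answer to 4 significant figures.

P ∝ T⁴, so T₂/T₁ = (P₂/P₁)^(1/4) = (40.2)^(1/4) = 2.51800.
T₂ = 2.829×10⁴ × 2.51800 = 7.123×10⁴ K.

T₂ ≈ 7.123×10⁴ K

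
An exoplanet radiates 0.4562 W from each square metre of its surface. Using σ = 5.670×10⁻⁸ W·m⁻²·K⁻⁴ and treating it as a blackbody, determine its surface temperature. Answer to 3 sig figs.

T ≈ 53.3 K

I = σT⁴, so T = (I/σ)^(1/4) = (0.4562/(5.670×10⁻⁸))^(1/4) = 53.3 K.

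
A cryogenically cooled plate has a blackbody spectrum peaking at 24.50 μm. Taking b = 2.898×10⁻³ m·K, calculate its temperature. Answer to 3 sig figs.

T ≈ 118 K

Wien's law gives T = b/λ_max = (2.898×10⁻³ m·K)/(2.450×10⁻⁵ m) = 118 K.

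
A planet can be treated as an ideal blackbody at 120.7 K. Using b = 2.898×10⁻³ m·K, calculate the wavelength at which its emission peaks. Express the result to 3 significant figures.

λ_max ≈ 24.0 μm

Wien's displacement law: λ_max = b/T = (2.898×10⁻³ m·K)/(120.7 K) = 2.401×10⁻⁵ m.
That is 24.0 μm, in the infrared range.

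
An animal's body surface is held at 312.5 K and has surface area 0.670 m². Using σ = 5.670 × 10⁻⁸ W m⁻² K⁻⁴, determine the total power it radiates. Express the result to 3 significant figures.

Area A = 0.670 m².
P = σAT⁴ = 5.670×10⁻⁸ × 0.670 × (312.5)⁴ = 362 W.

P ≈ 362 W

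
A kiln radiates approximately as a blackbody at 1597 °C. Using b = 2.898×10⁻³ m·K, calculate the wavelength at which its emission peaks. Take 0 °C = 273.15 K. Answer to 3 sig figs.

λ_max ≈ 1.55 μm

T = 1597 °C + 273.15 = 1870.15 K.
Wien's displacement law: λ_max = b/T = (2.898×10⁻³ m·K)/(1870.15 K) = 1.550×10⁻⁶ m.
That is 1.55 μm, in the infrared range.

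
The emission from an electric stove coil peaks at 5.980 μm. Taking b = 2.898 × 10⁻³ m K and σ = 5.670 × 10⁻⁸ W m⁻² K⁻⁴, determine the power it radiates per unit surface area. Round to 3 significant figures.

I ≈ 3.13×10³ W/m²

Wien's law: T = b/λ_max = 2.898×10⁻³/5.980×10⁻⁶ = 484.615 K.
Then I = σT⁴ = 5.670×10⁻⁸×(484.615)⁴ = 3.13×10³ W/m².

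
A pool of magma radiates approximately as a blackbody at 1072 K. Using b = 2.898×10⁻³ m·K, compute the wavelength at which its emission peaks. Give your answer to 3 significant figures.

λ_max ≈ 2.70 μm

Wien's displacement law: λ_max = b/T = (2.898×10⁻³ m·K)/(1072 K) = 2.703×10⁻⁶ m.
That is 2.70 μm, in the infrared range.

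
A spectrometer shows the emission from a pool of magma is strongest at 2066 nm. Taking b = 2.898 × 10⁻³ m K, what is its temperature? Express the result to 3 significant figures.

T ≈ 1.40×10³ K

Wien's law gives T = b/λ_max = (2.898×10⁻³ m·K)/(2.066×10⁻⁶ m) = 1.40×10³ K.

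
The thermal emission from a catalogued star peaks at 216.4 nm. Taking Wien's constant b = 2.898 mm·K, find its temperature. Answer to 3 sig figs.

Wien's law gives T = b/λ_max = (2.898×10⁻³ m·K)/(2.164×10⁻⁷ m) = 1.34×10⁴ K.

T ≈ 1.34×10⁴ K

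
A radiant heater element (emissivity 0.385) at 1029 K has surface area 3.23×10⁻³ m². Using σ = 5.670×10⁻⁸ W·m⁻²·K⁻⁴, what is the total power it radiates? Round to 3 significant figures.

P ≈ 79.1 W

Area A = 3.23×10⁻³ m².
P = εσAT⁴ = 0.385 × 5.670×10⁻⁸ × 3.23×10⁻³ × (1029)⁴ = 79.1 W.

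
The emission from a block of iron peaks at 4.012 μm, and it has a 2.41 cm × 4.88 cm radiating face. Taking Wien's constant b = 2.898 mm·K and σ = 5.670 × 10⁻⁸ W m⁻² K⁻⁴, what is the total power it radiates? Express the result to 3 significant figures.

P ≈ 18.2 W

Wien's law: T = b/λ_max = 2.898×10⁻³/4.012×10⁻⁶ = 722.333 K.
Area A = 0.0241 × 0.0488 = 1.17608×10⁻³ m².
Then P = σAT⁴ = 5.670×10⁻⁸×1.17608×10⁻³×(722.333)⁴ = 18.2 W.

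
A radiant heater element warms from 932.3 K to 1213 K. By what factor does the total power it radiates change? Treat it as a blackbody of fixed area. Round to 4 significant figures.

P ∝ T⁴, so P₂/P₁ = (T₂/T₁)⁴ = (1213/932.3)⁴ = (1.30108)⁴ = 2.866.

P₂/P₁ ≈ 2.866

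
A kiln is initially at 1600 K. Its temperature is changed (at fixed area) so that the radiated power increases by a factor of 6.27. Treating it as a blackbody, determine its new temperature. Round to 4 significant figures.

T₂ ≈ 2532 K

P ∝ T⁴, so T₂/T₁ = (P₂/P₁)^(1/4) = (6.27)^(1/4) = 1.58240.
T₂ = 1600 × 1.58240 = 2532 K.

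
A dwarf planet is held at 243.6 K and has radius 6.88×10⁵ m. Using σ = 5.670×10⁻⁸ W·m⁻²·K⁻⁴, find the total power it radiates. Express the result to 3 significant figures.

Surface area A = 4πR² = 4π(6.88×10⁵ m)² = 5.94822×10¹² m².
P = σAT⁴ = 5.670×10⁻⁸ × 5.94822×10¹² × (243.6)⁴ = 1.19×10¹⁵ W.

P ≈ 1.19×10¹⁵ W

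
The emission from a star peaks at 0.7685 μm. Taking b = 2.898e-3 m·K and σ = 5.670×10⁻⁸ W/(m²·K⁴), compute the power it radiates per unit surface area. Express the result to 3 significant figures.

I ≈ 1.15×10⁷ W/m²

Wien's law: T = b/λ_max = 2.898×10⁻³/7.685×10⁻⁷ = 3770.98 K.
Then I = σT⁴ = 5.670×10⁻⁸×(3770.98)⁴ = 1.15×10⁷ W/m².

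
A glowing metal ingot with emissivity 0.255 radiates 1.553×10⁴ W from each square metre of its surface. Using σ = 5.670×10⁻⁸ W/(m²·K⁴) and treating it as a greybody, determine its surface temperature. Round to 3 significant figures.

I = εσT⁴, so T = (I/εσ)^(1/4) = (1.553×10⁴/(0.255×5.670×10⁻⁸))^(1/4) = 1.02×10³ K.

T ≈ 1.02×10³ K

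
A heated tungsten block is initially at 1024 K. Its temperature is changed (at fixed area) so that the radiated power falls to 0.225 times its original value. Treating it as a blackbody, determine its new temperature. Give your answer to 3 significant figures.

P ∝ T⁴, so T₂/T₁ = (P₂/P₁)^(1/4) = (0.225)^(1/4) = 0.688725.
T₂ = 1024 × 0.688725 = 705 K.

T₂ ≈ 705 K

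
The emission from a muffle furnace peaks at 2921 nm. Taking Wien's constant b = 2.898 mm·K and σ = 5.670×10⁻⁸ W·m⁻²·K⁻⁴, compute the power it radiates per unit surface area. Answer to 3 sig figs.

I ≈ 5.49×10⁴ W/m²

Wien's law: T = b/λ_max = 2.898×10⁻³/2.921×10⁻⁶ = 992.126 K.
Then I = σT⁴ = 5.670×10⁻⁸×(992.126)⁴ = 5.49×10⁴ W/m².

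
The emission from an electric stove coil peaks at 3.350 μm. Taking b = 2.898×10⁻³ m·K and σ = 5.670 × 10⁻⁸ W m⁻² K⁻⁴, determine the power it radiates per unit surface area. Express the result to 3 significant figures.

I ≈ 3.18×10⁴ W/m²

Wien's law: T = b/λ_max = 2.898×10⁻³/3.350×10⁻⁶ = 865.075 K.
Then I = σT⁴ = 5.670×10⁻⁸×(865.075)⁴ = 3.18×10⁴ W/m².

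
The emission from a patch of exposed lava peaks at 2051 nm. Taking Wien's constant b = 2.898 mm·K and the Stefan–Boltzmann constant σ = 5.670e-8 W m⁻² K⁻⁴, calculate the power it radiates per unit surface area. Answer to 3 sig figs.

I ≈ 2.26×10⁵ W/m²

Wien's law: T = b/λ_max = 2.898×10⁻³/2.051×10⁻⁶ = 1412.97 K.
Then I = σT⁴ = 5.670×10⁻⁸×(1412.97)⁴ = 2.26×10⁵ W/m².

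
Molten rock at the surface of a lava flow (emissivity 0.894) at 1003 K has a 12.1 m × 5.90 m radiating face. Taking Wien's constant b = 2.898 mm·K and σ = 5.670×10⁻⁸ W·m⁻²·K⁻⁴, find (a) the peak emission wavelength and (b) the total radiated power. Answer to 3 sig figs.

(a) λ_max = b/T = 2.898×10⁻³/1003 = 2.889×10⁻⁶ m = 2.89 μm.
Area A = 12.1 × 5.90 = 71.39 m².
(b) P = εσAT⁴ = 0.894×5.670×10⁻⁸×71.39×(1003)⁴ = 3.66×10⁶ W.

λ_max ≈ 2.89 μm; P ≈ 3.66×10⁶ W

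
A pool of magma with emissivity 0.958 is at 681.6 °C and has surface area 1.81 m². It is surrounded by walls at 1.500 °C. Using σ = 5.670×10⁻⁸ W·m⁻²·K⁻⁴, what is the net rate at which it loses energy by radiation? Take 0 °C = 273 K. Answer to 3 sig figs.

Net loss ≈ 8.11×10⁴ W

T = 681.6 °C + 273 = 954.6 K.
Surroundings: T = 1.500 °C + 273 = 274.500 K.
Area A = 1.81 m².
Net radiated power P_net = εσA(T⁴ − T₀⁴) = 0.958×5.670×10⁻⁸×1.81×(954.6⁴ − 274.500⁴).
T⁴ − T₀⁴ = 8.30397×10¹¹ − 5.67766×10⁹ = 8.24719×10¹¹ K⁴, so P_net = 8.11×10⁴ W.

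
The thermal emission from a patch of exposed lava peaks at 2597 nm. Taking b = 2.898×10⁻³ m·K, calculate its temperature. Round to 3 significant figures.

Wien's law gives T = b/λ_max = (2.898×10⁻³ m·K)/(2.597×10⁻⁶ m) = 1.12×10³ K.

T ≈ 1.12×10³ K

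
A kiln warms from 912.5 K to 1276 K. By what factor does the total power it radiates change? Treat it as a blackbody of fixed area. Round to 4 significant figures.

P ∝ T⁴, so P₂/P₁ = (T₂/T₁)⁴ = (1276/912.5)⁴ = (1.39836)⁴ = 3.824.

P₂/P₁ ≈ 3.824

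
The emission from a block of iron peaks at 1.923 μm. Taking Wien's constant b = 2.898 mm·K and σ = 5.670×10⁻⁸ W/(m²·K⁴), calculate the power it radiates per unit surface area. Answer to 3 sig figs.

I ≈ 2.92×10⁵ W/m²

Wien's law: T = b/λ_max = 2.898×10⁻³/1.923×10⁻⁶ = 1507.02 K.
Then I = σT⁴ = 5.670×10⁻⁸×(1507.02)⁴ = 2.92×10⁵ W/m².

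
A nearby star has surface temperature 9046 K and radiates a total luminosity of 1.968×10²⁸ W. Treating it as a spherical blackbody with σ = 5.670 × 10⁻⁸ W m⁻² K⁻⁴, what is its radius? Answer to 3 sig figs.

L = 4πR²σT⁴ ⇒ R = √(L/(4πσT⁴)).
σT⁴ = 3.79673×10⁸ W/m², so R = √(1.968×10²⁸/(4π×3.79673×10⁸)) = 2.03×10⁹ m.

R ≈ 2.03×10⁹ m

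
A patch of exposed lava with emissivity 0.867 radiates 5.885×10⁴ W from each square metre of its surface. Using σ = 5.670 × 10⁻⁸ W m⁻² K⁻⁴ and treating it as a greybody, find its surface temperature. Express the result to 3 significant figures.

I = εσT⁴, so T = (I/εσ)^(1/4) = (5.885×10⁴/(0.867×5.670×10⁻⁸))^(1/4) = 1.05×10³ K.

T ≈ 1.05×10³ K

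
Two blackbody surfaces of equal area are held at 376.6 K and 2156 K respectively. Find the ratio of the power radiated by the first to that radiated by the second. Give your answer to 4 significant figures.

With equal areas, P₁/P₂ = (T₁/T₂)⁴ = (376.6/2156)⁴ = 9.309×10⁻⁴.

P₁/P₂ ≈ 9.309×10⁻⁴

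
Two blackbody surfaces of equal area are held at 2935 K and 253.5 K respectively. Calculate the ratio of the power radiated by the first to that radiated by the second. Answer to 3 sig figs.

P₁/P₂ ≈ 1.80×10⁴

With equal areas, P₁/P₂ = (T₁/T₂)⁴ = (2935/253.5)⁴ = 1.80×10⁴.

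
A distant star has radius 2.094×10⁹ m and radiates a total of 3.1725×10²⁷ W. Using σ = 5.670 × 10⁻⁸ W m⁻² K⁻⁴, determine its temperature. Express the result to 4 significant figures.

Surface area A = 4πR² = 4π(2.094×10⁹ m)² = 5.51015×10¹⁹ m².
P = σAT⁴ ⇒ T = (P/(σA))^(1/4) = (3.1725×10²⁷/(5.670×10⁻⁸×5.51015×10¹⁹))^(1/4) = 5645 K.

T ≈ 5645 K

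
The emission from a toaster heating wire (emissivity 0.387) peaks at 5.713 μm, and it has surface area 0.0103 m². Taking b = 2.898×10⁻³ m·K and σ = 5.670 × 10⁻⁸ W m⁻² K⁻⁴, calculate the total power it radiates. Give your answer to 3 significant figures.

P ≈ 15.0 W

Wien's law: T = b/λ_max = 2.898×10⁻³/5.713×10⁻⁶ = 507.264 K.
Area A = 0.0103 m².
Then P = εσAT⁴ = 0.387×5.670×10⁻⁸×0.0103×(507.264)⁴ = 15.0 W.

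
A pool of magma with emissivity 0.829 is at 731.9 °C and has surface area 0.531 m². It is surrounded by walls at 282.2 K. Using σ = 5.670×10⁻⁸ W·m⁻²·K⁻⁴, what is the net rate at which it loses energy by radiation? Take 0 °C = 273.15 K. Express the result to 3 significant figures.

Net loss ≈ 2.53×10⁴ W

T = 731.9 °C + 273.15 = 1005.05 K.
Area A = 0.531 m².
Net radiated power P_net = εσA(T⁴ − T₀⁴) = 0.829×5.670×10⁻⁸×0.531×(1005.05⁴ − 282.2⁴).
T⁴ − T₀⁴ = 1.02035×10¹² − 6.34203×10⁹ = 1.01401×10¹² K⁴, so P_net = 2.53×10⁴ W.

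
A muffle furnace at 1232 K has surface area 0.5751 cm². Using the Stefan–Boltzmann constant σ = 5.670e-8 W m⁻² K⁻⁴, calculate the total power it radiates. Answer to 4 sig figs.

Area A = 0.5751 cm² = 5.751×10⁻⁵ m².
P = σAT⁴ = 5.670×10⁻⁸ × 5.751×10⁻⁵ × (1232)⁴ = 7.512 W.

P ≈ 7.512 W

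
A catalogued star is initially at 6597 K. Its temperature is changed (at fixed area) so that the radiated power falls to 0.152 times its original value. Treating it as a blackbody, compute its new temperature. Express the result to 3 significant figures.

P ∝ T⁴, so T₂/T₁ = (P₂/P₁)^(1/4) = (0.152)^(1/4) = 0.624397.
T₂ = 6597 × 0.624397 = 4.12×10³ K.

T₂ ≈ 4.12×10³ K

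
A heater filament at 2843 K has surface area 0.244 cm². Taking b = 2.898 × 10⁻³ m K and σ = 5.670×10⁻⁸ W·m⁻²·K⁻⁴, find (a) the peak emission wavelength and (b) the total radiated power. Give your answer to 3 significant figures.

λ_max ≈ 1.02 μm; P ≈ 90.4 W

(a) λ_max = b/T = 2.898×10⁻³/2843 = 1.019×10⁻⁶ m = 1.02 μm.
Area A = 0.244 cm² = 2.44×10⁻⁵ m².
(b) P = σAT⁴ = 5.670×10⁻⁸×2.44×10⁻⁵×(2843)⁴ = 90.4 W.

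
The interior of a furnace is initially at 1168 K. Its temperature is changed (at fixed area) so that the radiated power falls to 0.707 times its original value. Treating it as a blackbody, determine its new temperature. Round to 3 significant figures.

P ∝ T⁴, so T₂/T₁ = (P₂/P₁)^(1/4) = (0.707)^(1/4) = 0.916969.
T₂ = 1168 × 0.916969 = 1.07×10³ K.

T₂ ≈ 1.07×10³ K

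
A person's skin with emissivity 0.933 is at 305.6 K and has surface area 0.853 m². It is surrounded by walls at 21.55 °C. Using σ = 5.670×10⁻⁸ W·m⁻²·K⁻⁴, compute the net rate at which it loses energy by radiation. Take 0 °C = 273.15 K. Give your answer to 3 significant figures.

Net loss ≈ 53.2 W

Surroundings: T = 21.55 °C + 273.15 = 294.70 K.
Area A = 0.853 m².
Net radiated power P_net = εσA(T⁴ − T₀⁴) = 0.933×5.670×10⁻⁸×0.853×(305.6⁴ − 294.70⁴).
T⁴ − T₀⁴ = 8.72195×10⁹ − 7.54259×10⁹ = 1.17936×10⁹ K⁴, so P_net = 53.2 W.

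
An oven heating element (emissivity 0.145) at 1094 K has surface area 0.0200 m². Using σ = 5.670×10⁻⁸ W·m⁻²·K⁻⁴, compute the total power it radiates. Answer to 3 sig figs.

Area A = 0.0200 m².
P = εσAT⁴ = 0.145 × 5.670×10⁻⁸ × 0.0200 × (1094)⁴ = 236 W.

P ≈ 236 W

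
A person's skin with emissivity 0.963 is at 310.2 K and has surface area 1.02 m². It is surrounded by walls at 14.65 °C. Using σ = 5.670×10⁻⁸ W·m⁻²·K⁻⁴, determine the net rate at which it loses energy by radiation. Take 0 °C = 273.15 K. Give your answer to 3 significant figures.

Surroundings: T = 14.65 °C + 273.15 = 287.80 K.
Area A = 1.02 m².
Net radiated power P_net = εσA(T⁴ − T₀⁴) = 0.963×5.670×10⁻⁸×1.02×(310.2⁴ − 287.80⁴).
T⁴ − T₀⁴ = 9.25907×10⁹ − 6.86062×10⁹ = 2.39845×10⁹ K⁴, so P_net = 134 W.

Net loss ≈ 134 W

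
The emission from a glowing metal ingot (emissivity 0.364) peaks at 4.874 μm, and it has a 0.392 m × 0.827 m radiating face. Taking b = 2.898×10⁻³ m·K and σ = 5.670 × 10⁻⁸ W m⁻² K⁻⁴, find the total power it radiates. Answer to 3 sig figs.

Wien's law: T = b/λ_max = 2.898×10⁻³/4.874×10⁻⁶ = 594.584 K.
Area A = 0.392 × 0.827 = 0.324184 m².
Then P = εσAT⁴ = 0.364×5.670×10⁻⁸×0.324184×(594.584)⁴ = 836 W.

P ≈ 836 W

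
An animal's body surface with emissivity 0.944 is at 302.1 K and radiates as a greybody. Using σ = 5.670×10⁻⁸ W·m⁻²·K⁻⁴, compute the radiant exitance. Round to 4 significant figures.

I ≈ 445.8 W/m²

Stefan–Boltzmann: I = εσT⁴ = 0.944 × 5.670×10⁻⁸ × (302.1)⁴ = 445.8 W/m².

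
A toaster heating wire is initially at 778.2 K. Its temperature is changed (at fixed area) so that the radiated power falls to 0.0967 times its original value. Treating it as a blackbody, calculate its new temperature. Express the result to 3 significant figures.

T₂ ≈ 434 K

P ∝ T⁴, so T₂/T₁ = (P₂/P₁)^(1/4) = (0.0967)^(1/4) = 0.557643.
T₂ = 778.2 × 0.557643 = 434 K.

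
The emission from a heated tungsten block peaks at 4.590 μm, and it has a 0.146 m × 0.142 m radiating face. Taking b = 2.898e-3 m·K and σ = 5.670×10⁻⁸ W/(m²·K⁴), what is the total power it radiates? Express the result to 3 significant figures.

P ≈ 187 W

Wien's law: T = b/λ_max = 2.898×10⁻³/4.590×10⁻⁶ = 631.373 K.
Area A = 0.146 × 0.142 = 0.020732 m².
Then P = σAT⁴ = 5.670×10⁻⁸×0.020732×(631.373)⁴ = 187 W.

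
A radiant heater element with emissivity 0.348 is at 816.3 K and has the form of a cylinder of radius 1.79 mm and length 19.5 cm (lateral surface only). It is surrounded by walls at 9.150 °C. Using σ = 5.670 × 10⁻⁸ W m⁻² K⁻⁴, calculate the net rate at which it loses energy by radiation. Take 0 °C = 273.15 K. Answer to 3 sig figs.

Net loss ≈ 18.9 W

Surroundings: T = 9.150 °C + 273.15 = 282.300 K.
Lateral area A = 2πrL = 2π×1.79×10⁻³×0.195 = 2.19315×10⁻³ m².
Net radiated power P_net = εσA(T⁴ − T₀⁴) = 0.348×5.670×10⁻⁸×2.19315×10⁻³×(816.3⁴ − 282.300⁴).
T⁴ − T₀⁴ = 4.44017×10¹¹ − 6.35102×10⁹ = 4.37666×10¹¹ K⁴, so P_net = 18.9 W.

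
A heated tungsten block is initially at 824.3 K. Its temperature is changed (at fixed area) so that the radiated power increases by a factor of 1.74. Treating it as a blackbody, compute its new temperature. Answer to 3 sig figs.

P ∝ T⁴, so T₂/T₁ = (P₂/P₁)^(1/4) = (1.74)^(1/4) = 1.14852.
T₂ = 824.3 × 1.14852 = 947 K.

T₂ ≈ 947 K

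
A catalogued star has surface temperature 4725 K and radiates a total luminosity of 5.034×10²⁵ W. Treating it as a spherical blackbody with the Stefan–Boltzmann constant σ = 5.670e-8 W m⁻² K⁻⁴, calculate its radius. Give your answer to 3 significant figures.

L = 4πR²σT⁴ ⇒ R = √(L/(4πσT⁴)).
σT⁴ = 2.82612×10⁷ W/m², so R = √(5.034×10²⁵/(4π×2.82612×10⁷)) = 3.76×10⁸ m.

R ≈ 3.76×10⁸ m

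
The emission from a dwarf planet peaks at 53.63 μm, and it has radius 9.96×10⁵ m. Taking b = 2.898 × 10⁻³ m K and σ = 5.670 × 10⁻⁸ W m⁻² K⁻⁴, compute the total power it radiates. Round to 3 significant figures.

Wien's law: T = b/λ_max = 2.898×10⁻³/5.363×10⁻⁵ = 54.0369 K.
Surface area A = 4πR² = 4π(9.96×10⁵ m)² = 1.24660×10¹³ m².
Then P = σAT⁴ = 5.670×10⁻⁸×1.24660×10¹³×(54.0369)⁴ = 6.03×10¹² W.

P ≈ 6.03×10¹² W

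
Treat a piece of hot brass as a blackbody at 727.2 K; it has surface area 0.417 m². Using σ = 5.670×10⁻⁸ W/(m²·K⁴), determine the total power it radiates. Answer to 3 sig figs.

Area A = 0.417 m².
P = σAT⁴ = 5.670×10⁻⁸ × 0.417 × (727.2)⁴ = 6.61×10³ W.

P ≈ 6.61×10³ W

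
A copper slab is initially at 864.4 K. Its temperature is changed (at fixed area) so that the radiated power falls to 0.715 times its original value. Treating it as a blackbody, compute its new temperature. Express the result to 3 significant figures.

P ∝ T⁴, so T₂/T₁ = (P₂/P₁)^(1/4) = (0.715)^(1/4) = 0.919552.
T₂ = 864.4 × 0.919552 = 795 K.

T₂ ≈ 795 K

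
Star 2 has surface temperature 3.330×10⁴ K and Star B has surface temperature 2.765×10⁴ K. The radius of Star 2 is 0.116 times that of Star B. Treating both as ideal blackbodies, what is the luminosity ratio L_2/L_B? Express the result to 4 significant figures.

L ∝ R²T⁴, so L_2/L_B = (R_2/R_B)²(T_2/T_B)⁴ = (0.116)² × (3.330×10⁴/2.765×10⁴)⁴ = 0.013456 × 2.10376 = 0.02831.

L_2/L_B ≈ 0.02831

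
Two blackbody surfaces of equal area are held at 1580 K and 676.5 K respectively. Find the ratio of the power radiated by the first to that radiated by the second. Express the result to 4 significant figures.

With equal areas, P₁/P₂ = (T₁/T₂)⁴ = (1580/676.5)⁴ = 29.75.

P₁/P₂ ≈ 29.75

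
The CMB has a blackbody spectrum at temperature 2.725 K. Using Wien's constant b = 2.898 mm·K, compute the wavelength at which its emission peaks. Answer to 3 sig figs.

λ_max ≈ 1.06×10⁻³ m

Wien's displacement law: λ_max = b/T = (2.898×10⁻³ m·K)/(2.725 K) = 1.063×10⁻³ m.
That is 1.06×10⁻³ m, in the microwave range.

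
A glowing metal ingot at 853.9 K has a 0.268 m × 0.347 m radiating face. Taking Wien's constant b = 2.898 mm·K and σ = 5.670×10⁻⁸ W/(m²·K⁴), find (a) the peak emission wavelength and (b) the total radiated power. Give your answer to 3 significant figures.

(a) λ_max = b/T = 2.898×10⁻³/853.9 = 3.394×10⁻⁶ m = 3.39 μm.
Area A = 0.268 × 0.347 = 0.092996 m².
(b) P = σAT⁴ = 5.670×10⁻⁸×0.092996×(853.9)⁴ = 2.80×10³ W.

λ_max ≈ 3.39 μm; P ≈ 2.80×10³ W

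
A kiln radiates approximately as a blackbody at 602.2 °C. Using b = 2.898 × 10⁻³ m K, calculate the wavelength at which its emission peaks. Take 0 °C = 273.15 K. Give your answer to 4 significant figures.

λ_max ≈ 3.311 μm

T = 602.2 °C + 273.15 = 875.35 K.
Wien's displacement law: λ_max = b/T = (2.898×10⁻³ m·K)/(875.35 K) = 3.3107×10⁻⁶ m.
That is 3.311 μm, in the infrared range.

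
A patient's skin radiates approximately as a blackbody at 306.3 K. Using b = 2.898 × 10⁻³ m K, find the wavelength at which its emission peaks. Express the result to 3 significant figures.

Wien's displacement law: λ_max = b/T = (2.898×10⁻³ m·K)/(306.3 K) = 9.461×10⁻⁶ m.
That is 9.46 μm, in the infrared range.

λ_max ≈ 9.46 μm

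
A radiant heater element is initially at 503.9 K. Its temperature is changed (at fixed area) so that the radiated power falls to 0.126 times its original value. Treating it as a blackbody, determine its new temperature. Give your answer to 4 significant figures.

P ∝ T⁴, so T₂/T₁ = (P₂/P₁)^(1/4) = (0.126)^(1/4) = 0.595789.
T₂ = 503.9 × 0.595789 = 300.2 K.

T₂ ≈ 300.2 K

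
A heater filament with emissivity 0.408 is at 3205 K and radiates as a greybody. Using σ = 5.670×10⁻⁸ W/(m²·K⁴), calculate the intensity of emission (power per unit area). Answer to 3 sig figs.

Stefan–Boltzmann: I = εσT⁴ = 0.408 × 5.670×10⁻⁸ × (3205)⁴ = 2.44×10⁶ W/m².

I ≈ 2.44×10⁶ W/m²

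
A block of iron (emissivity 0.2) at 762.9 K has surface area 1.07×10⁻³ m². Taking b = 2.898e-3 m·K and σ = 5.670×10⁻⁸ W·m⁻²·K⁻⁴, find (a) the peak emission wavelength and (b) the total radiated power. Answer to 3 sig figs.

λ_max ≈ 3.80 μm; P ≈ 4.11 W

(a) λ_max = b/T = 2.898×10⁻³/762.9 = 3.799×10⁻⁶ m = 3.80 μm.
Area A = 1.07×10⁻³ m².
(b) P = εσAT⁴ = 0.2×5.670×10⁻⁸×1.07×10⁻³×(762.9)⁴ = 4.11 W.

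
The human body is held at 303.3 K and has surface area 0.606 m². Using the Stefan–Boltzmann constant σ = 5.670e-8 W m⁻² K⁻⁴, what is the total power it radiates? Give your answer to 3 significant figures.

P ≈ 291 W

Area A = 0.606 m².
P = σAT⁴ = 5.670×10⁻⁸ × 0.606 × (303.3)⁴ = 291 W.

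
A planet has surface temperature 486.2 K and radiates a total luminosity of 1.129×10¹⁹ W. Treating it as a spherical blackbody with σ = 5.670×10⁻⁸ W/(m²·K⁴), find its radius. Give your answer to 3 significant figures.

L = 4πR²σT⁴ ⇒ R = √(L/(4πσT⁴)).
σT⁴ = 3168.42 W/m², so R = √(1.129×10¹⁹/(4π×3168.42)) = 1.68×10⁷ m.

R ≈ 1.68×10⁷ m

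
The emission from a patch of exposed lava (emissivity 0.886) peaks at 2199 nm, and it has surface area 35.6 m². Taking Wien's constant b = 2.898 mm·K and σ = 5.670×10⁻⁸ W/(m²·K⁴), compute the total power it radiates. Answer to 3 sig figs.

Wien's law: T = b/λ_max = 2.898×10⁻³/2.199×10⁻⁶ = 1317.87 K.
Area A = 35.6 m².
Then P = εσAT⁴ = 0.886×5.670×10⁻⁸×35.6×(1317.87)⁴ = 5.39×10⁶ W.

P ≈ 5.39×10⁶ W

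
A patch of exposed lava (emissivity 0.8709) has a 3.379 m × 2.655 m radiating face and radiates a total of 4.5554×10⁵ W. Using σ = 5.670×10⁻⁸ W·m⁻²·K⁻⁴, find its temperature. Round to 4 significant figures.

T ≈ 1007 K

Area A = 3.379 × 2.655 = 8.97124 m².
P = εσAT⁴ ⇒ T = (P/(εσA))^(1/4) = (4.5554×10⁵/(0.8709×5.670×10⁻⁸×8.97124))^(1/4) = 1007 K.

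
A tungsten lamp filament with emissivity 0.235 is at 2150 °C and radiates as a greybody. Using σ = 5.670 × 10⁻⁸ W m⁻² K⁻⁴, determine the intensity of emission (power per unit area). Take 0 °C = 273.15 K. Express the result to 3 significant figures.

T = 2150 °C + 273.15 = 2423.15 K.
Stefan–Boltzmann: I = εσT⁴ = 0.235 × 5.670×10⁻⁸ × (2423.15)⁴ = 4.59×10⁵ W/m².

I ≈ 4.59×10⁵ W/m²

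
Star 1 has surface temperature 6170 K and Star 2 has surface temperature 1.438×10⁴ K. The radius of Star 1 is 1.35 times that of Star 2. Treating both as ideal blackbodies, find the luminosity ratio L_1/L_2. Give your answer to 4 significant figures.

L ∝ R²T⁴, so L_1/L_2 = (R_1/R_2)²(T_1/T_2)⁴ = (1.35)² × (6170/1.438×10⁴)⁴ = 1.8225 × 0.0338926 = 0.06177.

L_1/L_2 ≈ 0.06177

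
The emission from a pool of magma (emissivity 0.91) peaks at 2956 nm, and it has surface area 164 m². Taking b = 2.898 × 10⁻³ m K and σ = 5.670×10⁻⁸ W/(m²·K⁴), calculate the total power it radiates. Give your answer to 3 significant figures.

P ≈ 7.82×10⁶ W

Wien's law: T = b/λ_max = 2.898×10⁻³/2.956×10⁻⁶ = 980.379 K.
Area A = 164 m².
Then P = εσAT⁴ = 0.91×5.670×10⁻⁸×164×(980.379)⁴ = 7.82×10⁶ W.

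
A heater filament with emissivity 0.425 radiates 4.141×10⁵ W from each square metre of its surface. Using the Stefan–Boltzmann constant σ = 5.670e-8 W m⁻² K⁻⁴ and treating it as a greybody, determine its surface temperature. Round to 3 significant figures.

T ≈ 2.04×10³ K

I = εσT⁴, so T = (I/εσ)^(1/4) = (4.141×10⁵/(0.425×5.670×10⁻⁸))^(1/4) = 2.04×10³ K.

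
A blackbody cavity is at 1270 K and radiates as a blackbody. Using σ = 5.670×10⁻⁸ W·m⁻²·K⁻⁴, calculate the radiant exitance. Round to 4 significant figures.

Stefan–Boltzmann: I = σT⁴ = 5.670×10⁻⁸ × (1270)⁴ = 1.475×10⁵ W/m².

I ≈ 1.475×10⁵ W/m²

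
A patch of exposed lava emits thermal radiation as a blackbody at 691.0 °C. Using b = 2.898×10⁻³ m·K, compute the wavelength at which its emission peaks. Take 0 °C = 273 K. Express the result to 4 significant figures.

T = 691.0 °C + 273 = 964.0 K.
Wien's displacement law: λ_max = b/T = (2.898×10⁻³ m·K)/(964.0 K) = 3.0062×10⁻⁶ m.
That is 3.006 μm, in the infrared range.

λ_max ≈ 3.006 μm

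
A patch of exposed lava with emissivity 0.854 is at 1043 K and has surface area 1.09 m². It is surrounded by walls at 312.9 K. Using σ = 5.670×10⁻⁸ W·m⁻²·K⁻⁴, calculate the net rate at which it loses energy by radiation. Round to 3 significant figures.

Net loss ≈ 6.20×10⁴ W

Area A = 1.09 m².
Net radiated power P_net = εσA(T⁴ − T₀⁴) = 0.854×5.670×10⁻⁸×1.09×(1043⁴ − 312.9⁴).
T⁴ − T₀⁴ = 1.18342×10¹² − 9.58567×10⁹ = 1.17383×10¹² K⁴, so P_net = 6.20×10⁴ W.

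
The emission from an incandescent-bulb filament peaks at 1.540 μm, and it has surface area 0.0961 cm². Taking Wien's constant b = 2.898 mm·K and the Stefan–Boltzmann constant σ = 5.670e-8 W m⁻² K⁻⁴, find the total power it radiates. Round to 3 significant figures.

P ≈ 6.83 W

Wien's law: T = b/λ_max = 2.898×10⁻³/1.540×10⁻⁶ = 1881.82 K.
Area A = 0.0961 cm² = 9.61×10⁻⁶ m².
Then P = σAT⁴ = 5.670×10⁻⁸×9.61×10⁻⁶×(1881.82)⁴ = 6.83 W.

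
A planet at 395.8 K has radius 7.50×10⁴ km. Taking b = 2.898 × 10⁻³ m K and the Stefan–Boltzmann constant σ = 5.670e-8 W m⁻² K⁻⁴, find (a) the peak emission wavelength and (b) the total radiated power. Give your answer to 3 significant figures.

λ_max ≈ 7.32 μm; P ≈ 9.84×10¹⁹ W

(a) λ_max = b/T = 2.898×10⁻³/395.8 = 7.322×10⁻⁶ m = 7.32 μm.
Surface area A = 4πR² = 4π(7.50×10⁷ m)² = 7.06858×10¹⁶ m².
(b) P = σAT⁴ = 5.670×10⁻⁸×7.06858×10¹⁶×(395.8)⁴ = 9.84×10¹⁹ W.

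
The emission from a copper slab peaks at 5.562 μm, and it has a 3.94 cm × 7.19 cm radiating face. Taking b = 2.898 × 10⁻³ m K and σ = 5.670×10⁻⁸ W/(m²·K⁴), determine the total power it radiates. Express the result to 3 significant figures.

P ≈ 11.8 W

Wien's law: T = b/λ_max = 2.898×10⁻³/5.562×10⁻⁶ = 521.036 K.
Area A = 0.0394 × 0.0719 = 2.83286×10⁻³ m².
Then P = σAT⁴ = 5.670×10⁻⁸×2.83286×10⁻³×(521.036)⁴ = 11.8 W.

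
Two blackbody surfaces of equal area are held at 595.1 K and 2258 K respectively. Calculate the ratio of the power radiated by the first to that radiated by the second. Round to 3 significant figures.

P₁/P₂ ≈ 4.82×10⁻³

With equal areas, P₁/P₂ = (T₁/T₂)⁴ = (595.1/2258)⁴ = 4.82×10⁻³.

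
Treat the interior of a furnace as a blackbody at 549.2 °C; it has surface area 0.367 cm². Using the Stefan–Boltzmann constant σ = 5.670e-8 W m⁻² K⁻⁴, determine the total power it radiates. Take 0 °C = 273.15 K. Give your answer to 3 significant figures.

T = 549.2 °C + 273.15 = 822.35 K.
Area A = 0.367 cm² = 3.67×10⁻⁵ m².
P = σAT⁴ = 5.670×10⁻⁸ × 3.67×10⁻⁵ × (822.35)⁴ = 0.952 W.

P ≈ 0.952 W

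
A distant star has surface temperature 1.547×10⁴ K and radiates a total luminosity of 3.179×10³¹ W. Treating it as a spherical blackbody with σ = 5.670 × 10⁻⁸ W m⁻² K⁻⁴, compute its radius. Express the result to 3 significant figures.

L = 4πR²σT⁴ ⇒ R = √(L/(4πσT⁴)).
σT⁴ = 3.24746×10⁹ W/m², so R = √(3.179×10³¹/(4π×3.24746×10⁹)) = 2.79×10¹⁰ m.

R ≈ 2.79×10¹⁰ m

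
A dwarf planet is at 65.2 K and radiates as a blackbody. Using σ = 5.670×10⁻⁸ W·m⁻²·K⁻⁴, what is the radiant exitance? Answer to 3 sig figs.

I ≈ 1.02 W/m²

Stefan–Boltzmann: I = σT⁴ = 5.670×10⁻⁸ × (65.2)⁴ = 1.02 W/m².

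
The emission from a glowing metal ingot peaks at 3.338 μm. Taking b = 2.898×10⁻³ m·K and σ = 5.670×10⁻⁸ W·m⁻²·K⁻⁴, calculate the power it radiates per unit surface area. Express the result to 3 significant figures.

Wien's law: T = b/λ_max = 2.898×10⁻³/3.338×10⁻⁶ = 868.185 K.
Then I = σT⁴ = 5.670×10⁻⁸×(868.185)⁴ = 3.22×10⁴ W/m².

I ≈ 3.22×10⁴ W/m²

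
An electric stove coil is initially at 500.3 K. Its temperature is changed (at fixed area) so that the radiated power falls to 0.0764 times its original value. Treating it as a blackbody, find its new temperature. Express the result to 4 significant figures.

T₂ ≈ 263.0 K

P ∝ T⁴, so T₂/T₁ = (P₂/P₁)^(1/4) = (0.0764)^(1/4) = 0.525743.
T₂ = 500.3 × 0.525743 = 263.0 K.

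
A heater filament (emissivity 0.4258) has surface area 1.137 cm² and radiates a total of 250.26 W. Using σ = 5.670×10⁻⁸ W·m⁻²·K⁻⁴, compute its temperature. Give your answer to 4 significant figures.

T ≈ 3090 K

Area A = 1.137 cm² = 1.137×10⁻⁴ m².
P = εσAT⁴ ⇒ T = (P/(εσA))^(1/4) = (250.26/(0.4258×5.670×10⁻⁸×1.137×10⁻⁴))^(1/4) = 3090 K.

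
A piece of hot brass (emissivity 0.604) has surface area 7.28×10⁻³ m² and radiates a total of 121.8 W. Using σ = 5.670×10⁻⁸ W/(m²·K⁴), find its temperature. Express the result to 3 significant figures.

T ≈ 836 K

Area A = 7.28×10⁻³ m².
P = εσAT⁴ ⇒ T = (P/(εσA))^(1/4) = (121.8/(0.604×5.670×10⁻⁸×7.28×10⁻³))^(1/4) = 836 K.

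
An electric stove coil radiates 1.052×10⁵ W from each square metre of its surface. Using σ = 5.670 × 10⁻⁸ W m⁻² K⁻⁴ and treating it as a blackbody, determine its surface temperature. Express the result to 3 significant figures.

I = σT⁴, so T = (I/σ)^(1/4) = (1.052×10⁵/(5.670×10⁻⁸))^(1/4) = 1.17×10³ K.

T ≈ 1.17×10³ K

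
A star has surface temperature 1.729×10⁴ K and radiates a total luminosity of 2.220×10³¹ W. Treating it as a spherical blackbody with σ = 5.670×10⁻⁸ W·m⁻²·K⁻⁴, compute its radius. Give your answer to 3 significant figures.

R ≈ 1.87×10¹⁰ m

L = 4πR²σT⁴ ⇒ R = √(L/(4πσT⁴)).
σT⁴ = 5.06714×10⁹ W/m², so R = √(2.220×10³¹/(4π×5.06714×10⁹)) = 1.87×10¹⁰ m.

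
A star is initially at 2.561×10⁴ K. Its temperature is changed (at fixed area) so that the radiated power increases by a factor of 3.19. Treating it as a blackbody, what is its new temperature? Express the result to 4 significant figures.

T₂ ≈ 3.423×10⁴ K

P ∝ T⁴, so T₂/T₁ = (P₂/P₁)^(1/4) = (3.19)^(1/4) = 1.33643.
T₂ = 2.561×10⁴ × 1.33643 = 3.423×10⁴ K.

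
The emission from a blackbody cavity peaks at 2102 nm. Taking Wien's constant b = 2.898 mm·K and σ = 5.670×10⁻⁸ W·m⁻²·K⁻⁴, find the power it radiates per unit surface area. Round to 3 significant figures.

Wien's law: T = b/λ_max = 2.898×10⁻³/2.102×10⁻⁶ = 1378.69 K.
Then I = σT⁴ = 5.670×10⁻⁸×(1378.69)⁴ = 2.05×10⁵ W/m².

I ≈ 2.05×10⁵ W/m²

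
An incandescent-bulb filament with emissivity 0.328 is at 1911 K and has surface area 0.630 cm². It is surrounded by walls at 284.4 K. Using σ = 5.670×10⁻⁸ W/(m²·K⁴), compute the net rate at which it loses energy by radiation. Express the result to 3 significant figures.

Area A = 0.630 cm² = 6.30×10⁻⁵ m².
Net radiated power P_net = εσA(T⁴ − T₀⁴) = 0.328×5.670×10⁻⁸×6.30×10⁻⁵×(1911⁴ − 284.4⁴).
T⁴ − T₀⁴ = 1.33365×10¹³ − 6.54212×10⁹ = 1.33300×10¹³ K⁴, so P_net = 15.6 W.

Net loss ≈ 15.6 W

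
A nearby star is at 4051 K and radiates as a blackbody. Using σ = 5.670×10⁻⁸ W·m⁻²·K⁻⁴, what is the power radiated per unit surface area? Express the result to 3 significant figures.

Stefan–Boltzmann: I = σT⁴ = 5.670×10⁻⁸ × (4051)⁴ = 1.53×10⁷ W/m².

I ≈ 1.53×10⁷ W/m²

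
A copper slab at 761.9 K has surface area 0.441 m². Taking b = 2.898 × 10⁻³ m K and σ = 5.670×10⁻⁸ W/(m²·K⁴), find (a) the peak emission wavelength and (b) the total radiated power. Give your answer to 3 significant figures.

λ_max ≈ 3.80 μm; P ≈ 8.43×10³ W

(a) λ_max = b/T = 2.898×10⁻³/761.9 = 3.804×10⁻⁶ m = 3.80 μm.
Area A = 0.441 m².
(b) P = σAT⁴ = 5.670×10⁻⁸×0.441×(761.9)⁴ = 8.43×10³ W.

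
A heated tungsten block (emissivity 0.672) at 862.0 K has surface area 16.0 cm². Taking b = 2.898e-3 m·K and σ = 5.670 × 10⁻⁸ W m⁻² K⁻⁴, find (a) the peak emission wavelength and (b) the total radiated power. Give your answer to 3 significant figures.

(a) λ_max = b/T = 2.898×10⁻³/862.0 = 3.362×10⁻⁶ m = 3.36 μm.
Area A = 16.0 cm² = 1.60×10⁻³ m².
(b) P = εσAT⁴ = 0.672×5.670×10⁻⁸×1.60×10⁻³×(862.0)⁴ = 33.7 W.

λ_max ≈ 3.36 μm; P ≈ 33.7 W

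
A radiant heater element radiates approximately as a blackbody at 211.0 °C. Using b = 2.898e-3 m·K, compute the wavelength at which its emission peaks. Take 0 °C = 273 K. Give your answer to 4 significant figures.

T = 211.0 °C + 273 = 484.0 K.
Wien's displacement law: λ_max = b/T = (2.898×10⁻³ m·K)/(484.0 K) = 5.9876×10⁻⁶ m.
That is 5.988 μm, in the infrared range.

λ_max ≈ 5.988 μm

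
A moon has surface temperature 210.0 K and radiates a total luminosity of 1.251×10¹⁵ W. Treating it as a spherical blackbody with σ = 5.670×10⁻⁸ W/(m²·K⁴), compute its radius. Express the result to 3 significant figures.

R ≈ 9.50×10⁵ m

L = 4πR²σT⁴ ⇒ R = √(L/(4πσT⁴)).
σT⁴ = 110.271 W/m², so R = √(1.251×10¹⁵/(4π×110.271)) = 9.50×10⁵ m.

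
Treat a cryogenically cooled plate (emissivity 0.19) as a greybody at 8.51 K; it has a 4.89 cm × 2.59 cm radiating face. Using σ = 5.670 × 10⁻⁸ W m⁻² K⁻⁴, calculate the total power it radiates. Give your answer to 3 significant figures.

Area A = 0.0489 × 0.0259 = 1.26651×10⁻³ m².
P = εσAT⁴ = 0.19 × 5.670×10⁻⁸ × 1.26651×10⁻³ × (8.51)⁴ = 7.16×10⁻⁸ W.

P ≈ 7.16×10⁻⁸ W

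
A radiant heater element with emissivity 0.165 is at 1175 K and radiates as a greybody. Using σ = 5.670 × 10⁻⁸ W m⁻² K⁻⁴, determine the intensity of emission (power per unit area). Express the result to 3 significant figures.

Stefan–Boltzmann: I = εσT⁴ = 0.165 × 5.670×10⁻⁸ × (1175)⁴ = 1.78×10⁴ W/m².

I ≈ 1.78×10⁴ W/m²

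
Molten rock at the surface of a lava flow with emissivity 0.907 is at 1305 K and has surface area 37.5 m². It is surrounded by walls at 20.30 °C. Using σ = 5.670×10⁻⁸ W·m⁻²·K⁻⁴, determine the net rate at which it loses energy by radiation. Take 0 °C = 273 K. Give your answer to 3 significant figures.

Surroundings: T = 20.30 °C + 273 = 293.30 K.
Area A = 37.5 m².
Net radiated power P_net = εσA(T⁴ − T₀⁴) = 0.907×5.670×10⁻⁸×37.5×(1305⁴ − 293.30⁴).
T⁴ − T₀⁴ = 2.90029×10¹² − 7.40028×10⁹ = 2.89289×10¹² K⁴, so P_net = 5.58×10⁶ W.

Net loss ≈ 5.58×10⁶ W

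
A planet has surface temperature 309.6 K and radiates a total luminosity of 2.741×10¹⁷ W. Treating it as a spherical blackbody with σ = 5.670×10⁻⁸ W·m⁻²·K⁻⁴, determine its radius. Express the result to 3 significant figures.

R ≈ 6.47×10⁶ m

L = 4πR²σT⁴ ⇒ R = √(L/(4πσT⁴)).
σT⁴ = 520.939 W/m², so R = √(2.741×10¹⁷/(4π×520.939)) = 6.47×10⁶ m.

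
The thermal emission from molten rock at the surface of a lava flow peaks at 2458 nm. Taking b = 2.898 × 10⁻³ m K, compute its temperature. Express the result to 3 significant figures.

Wien's law gives T = b/λ_max = (2.898×10⁻³ m·K)/(2.458×10⁻⁶ m) = 1.18×10³ K.

T ≈ 1.18×10³ K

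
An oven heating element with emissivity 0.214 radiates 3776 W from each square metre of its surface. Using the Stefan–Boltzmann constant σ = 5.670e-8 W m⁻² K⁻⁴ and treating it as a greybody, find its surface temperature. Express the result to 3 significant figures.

I = εσT⁴, so T = (I/εσ)^(1/4) = (3776/(0.214×5.670×10⁻⁸))^(1/4) = 747 K.

T ≈ 747 K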